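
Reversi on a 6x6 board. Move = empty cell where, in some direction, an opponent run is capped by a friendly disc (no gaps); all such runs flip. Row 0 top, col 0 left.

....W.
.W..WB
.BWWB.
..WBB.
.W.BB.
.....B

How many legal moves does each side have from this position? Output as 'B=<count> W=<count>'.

Answer: B=5 W=8

Derivation:
-- B to move --
(0,0): flips 2 -> legal
(0,1): flips 1 -> legal
(0,2): no bracket -> illegal
(0,3): no bracket -> illegal
(0,5): no bracket -> illegal
(1,0): no bracket -> illegal
(1,2): flips 1 -> legal
(1,3): flips 2 -> legal
(2,0): no bracket -> illegal
(2,5): no bracket -> illegal
(3,0): no bracket -> illegal
(3,1): flips 1 -> legal
(4,0): no bracket -> illegal
(4,2): no bracket -> illegal
(5,0): no bracket -> illegal
(5,1): no bracket -> illegal
(5,2): no bracket -> illegal
B mobility = 5
-- W to move --
(0,5): no bracket -> illegal
(1,0): flips 1 -> legal
(1,2): no bracket -> illegal
(1,3): no bracket -> illegal
(2,0): flips 1 -> legal
(2,5): flips 1 -> legal
(3,0): no bracket -> illegal
(3,1): flips 1 -> legal
(3,5): flips 2 -> legal
(4,2): no bracket -> illegal
(4,5): flips 1 -> legal
(5,2): no bracket -> illegal
(5,3): flips 2 -> legal
(5,4): flips 4 -> legal
W mobility = 8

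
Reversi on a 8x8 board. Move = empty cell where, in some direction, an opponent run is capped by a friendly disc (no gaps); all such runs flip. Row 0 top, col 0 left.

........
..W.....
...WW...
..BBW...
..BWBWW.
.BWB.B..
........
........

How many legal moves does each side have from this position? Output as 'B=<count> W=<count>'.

Answer: B=8 W=10

Derivation:
-- B to move --
(0,1): no bracket -> illegal
(0,2): no bracket -> illegal
(0,3): no bracket -> illegal
(1,1): no bracket -> illegal
(1,3): flips 1 -> legal
(1,4): flips 3 -> legal
(1,5): flips 1 -> legal
(2,1): no bracket -> illegal
(2,2): no bracket -> illegal
(2,5): no bracket -> illegal
(3,5): flips 2 -> legal
(3,6): no bracket -> illegal
(3,7): flips 1 -> legal
(4,1): no bracket -> illegal
(4,7): flips 2 -> legal
(5,4): flips 1 -> legal
(5,6): no bracket -> illegal
(5,7): no bracket -> illegal
(6,1): no bracket -> illegal
(6,2): flips 1 -> legal
(6,3): no bracket -> illegal
B mobility = 8
-- W to move --
(2,1): flips 1 -> legal
(2,2): flips 2 -> legal
(3,1): flips 2 -> legal
(3,5): no bracket -> illegal
(4,0): no bracket -> illegal
(4,1): flips 2 -> legal
(5,0): flips 1 -> legal
(5,4): flips 2 -> legal
(5,6): no bracket -> illegal
(6,0): flips 3 -> legal
(6,1): no bracket -> illegal
(6,2): no bracket -> illegal
(6,3): flips 1 -> legal
(6,4): flips 1 -> legal
(6,5): flips 1 -> legal
(6,6): no bracket -> illegal
W mobility = 10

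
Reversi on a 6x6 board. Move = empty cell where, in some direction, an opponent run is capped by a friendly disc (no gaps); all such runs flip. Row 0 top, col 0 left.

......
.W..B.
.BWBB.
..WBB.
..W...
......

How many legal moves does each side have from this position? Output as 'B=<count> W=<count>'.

-- B to move --
(0,0): flips 2 -> legal
(0,1): flips 1 -> legal
(0,2): no bracket -> illegal
(1,0): no bracket -> illegal
(1,2): no bracket -> illegal
(1,3): no bracket -> illegal
(2,0): no bracket -> illegal
(3,1): flips 1 -> legal
(4,1): flips 1 -> legal
(4,3): flips 1 -> legal
(5,1): flips 1 -> legal
(5,2): no bracket -> illegal
(5,3): no bracket -> illegal
B mobility = 6
-- W to move --
(0,3): no bracket -> illegal
(0,4): no bracket -> illegal
(0,5): flips 2 -> legal
(1,0): flips 1 -> legal
(1,2): no bracket -> illegal
(1,3): no bracket -> illegal
(1,5): flips 2 -> legal
(2,0): flips 1 -> legal
(2,5): flips 2 -> legal
(3,0): no bracket -> illegal
(3,1): flips 1 -> legal
(3,5): flips 2 -> legal
(4,3): no bracket -> illegal
(4,4): flips 1 -> legal
(4,5): no bracket -> illegal
W mobility = 8

Answer: B=6 W=8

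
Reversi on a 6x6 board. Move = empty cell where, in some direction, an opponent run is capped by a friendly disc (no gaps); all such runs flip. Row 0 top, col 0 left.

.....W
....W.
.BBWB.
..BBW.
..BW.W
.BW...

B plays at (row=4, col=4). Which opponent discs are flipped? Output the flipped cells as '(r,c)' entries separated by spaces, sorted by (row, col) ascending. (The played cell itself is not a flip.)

Dir NW: first cell 'B' (not opp) -> no flip
Dir N: opp run (3,4) capped by B -> flip
Dir NE: first cell '.' (not opp) -> no flip
Dir W: opp run (4,3) capped by B -> flip
Dir E: opp run (4,5), next=edge -> no flip
Dir SW: first cell '.' (not opp) -> no flip
Dir S: first cell '.' (not opp) -> no flip
Dir SE: first cell '.' (not opp) -> no flip

Answer: (3,4) (4,3)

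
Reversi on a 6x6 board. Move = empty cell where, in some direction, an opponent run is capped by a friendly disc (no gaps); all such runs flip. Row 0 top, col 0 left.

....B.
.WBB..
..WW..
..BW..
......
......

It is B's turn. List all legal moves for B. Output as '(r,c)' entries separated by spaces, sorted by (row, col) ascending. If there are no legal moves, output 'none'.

Answer: (1,0) (1,4) (3,1) (3,4) (4,3)

Derivation:
(0,0): no bracket -> illegal
(0,1): no bracket -> illegal
(0,2): no bracket -> illegal
(1,0): flips 1 -> legal
(1,4): flips 1 -> legal
(2,0): no bracket -> illegal
(2,1): no bracket -> illegal
(2,4): no bracket -> illegal
(3,1): flips 1 -> legal
(3,4): flips 2 -> legal
(4,2): no bracket -> illegal
(4,3): flips 2 -> legal
(4,4): no bracket -> illegal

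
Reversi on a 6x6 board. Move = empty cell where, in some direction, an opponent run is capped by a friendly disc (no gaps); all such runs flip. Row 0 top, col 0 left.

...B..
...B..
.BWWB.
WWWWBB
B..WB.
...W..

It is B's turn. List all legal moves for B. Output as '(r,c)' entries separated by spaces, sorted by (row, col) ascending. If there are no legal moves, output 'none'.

(1,1): flips 2 -> legal
(1,2): flips 1 -> legal
(1,4): no bracket -> illegal
(2,0): flips 1 -> legal
(4,1): flips 1 -> legal
(4,2): flips 2 -> legal
(5,2): flips 1 -> legal
(5,4): flips 2 -> legal

Answer: (1,1) (1,2) (2,0) (4,1) (4,2) (5,2) (5,4)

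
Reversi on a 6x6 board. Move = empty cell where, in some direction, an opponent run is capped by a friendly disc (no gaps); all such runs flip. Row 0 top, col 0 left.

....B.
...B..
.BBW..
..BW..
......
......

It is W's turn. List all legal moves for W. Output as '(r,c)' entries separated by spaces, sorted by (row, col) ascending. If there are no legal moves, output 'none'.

(0,2): no bracket -> illegal
(0,3): flips 1 -> legal
(0,5): no bracket -> illegal
(1,0): no bracket -> illegal
(1,1): flips 1 -> legal
(1,2): no bracket -> illegal
(1,4): no bracket -> illegal
(1,5): no bracket -> illegal
(2,0): flips 2 -> legal
(2,4): no bracket -> illegal
(3,0): no bracket -> illegal
(3,1): flips 1 -> legal
(4,1): flips 1 -> legal
(4,2): no bracket -> illegal
(4,3): no bracket -> illegal

Answer: (0,3) (1,1) (2,0) (3,1) (4,1)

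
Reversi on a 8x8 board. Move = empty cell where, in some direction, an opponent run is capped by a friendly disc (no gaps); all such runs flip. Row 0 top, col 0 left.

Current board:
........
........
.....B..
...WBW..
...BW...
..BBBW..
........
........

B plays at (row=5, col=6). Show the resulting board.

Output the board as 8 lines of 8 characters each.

Place B at (5,6); scan 8 dirs for brackets.
Dir NW: first cell '.' (not opp) -> no flip
Dir N: first cell '.' (not opp) -> no flip
Dir NE: first cell '.' (not opp) -> no flip
Dir W: opp run (5,5) capped by B -> flip
Dir E: first cell '.' (not opp) -> no flip
Dir SW: first cell '.' (not opp) -> no flip
Dir S: first cell '.' (not opp) -> no flip
Dir SE: first cell '.' (not opp) -> no flip
All flips: (5,5)

Answer: ........
........
.....B..
...WBW..
...BW...
..BBBBB.
........
........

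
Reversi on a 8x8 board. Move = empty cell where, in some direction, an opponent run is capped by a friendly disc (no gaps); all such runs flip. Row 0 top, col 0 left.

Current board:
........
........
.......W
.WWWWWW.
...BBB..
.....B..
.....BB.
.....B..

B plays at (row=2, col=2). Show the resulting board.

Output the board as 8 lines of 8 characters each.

Place B at (2,2); scan 8 dirs for brackets.
Dir NW: first cell '.' (not opp) -> no flip
Dir N: first cell '.' (not opp) -> no flip
Dir NE: first cell '.' (not opp) -> no flip
Dir W: first cell '.' (not opp) -> no flip
Dir E: first cell '.' (not opp) -> no flip
Dir SW: opp run (3,1), next='.' -> no flip
Dir S: opp run (3,2), next='.' -> no flip
Dir SE: opp run (3,3) capped by B -> flip
All flips: (3,3)

Answer: ........
........
..B....W
.WWBWWW.
...BBB..
.....B..
.....BB.
.....B..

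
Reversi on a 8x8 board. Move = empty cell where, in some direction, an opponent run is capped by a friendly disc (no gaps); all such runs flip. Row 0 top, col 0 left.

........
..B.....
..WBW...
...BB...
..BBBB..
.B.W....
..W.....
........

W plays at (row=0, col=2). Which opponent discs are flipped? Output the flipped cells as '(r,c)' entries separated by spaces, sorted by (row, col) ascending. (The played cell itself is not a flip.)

Dir NW: edge -> no flip
Dir N: edge -> no flip
Dir NE: edge -> no flip
Dir W: first cell '.' (not opp) -> no flip
Dir E: first cell '.' (not opp) -> no flip
Dir SW: first cell '.' (not opp) -> no flip
Dir S: opp run (1,2) capped by W -> flip
Dir SE: first cell '.' (not opp) -> no flip

Answer: (1,2)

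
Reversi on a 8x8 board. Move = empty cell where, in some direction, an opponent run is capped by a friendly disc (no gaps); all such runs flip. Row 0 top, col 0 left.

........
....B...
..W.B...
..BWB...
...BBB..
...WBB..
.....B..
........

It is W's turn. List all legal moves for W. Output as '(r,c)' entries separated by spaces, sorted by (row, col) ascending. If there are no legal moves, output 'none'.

Answer: (1,5) (3,1) (3,5) (4,2) (5,6) (6,6)

Derivation:
(0,3): no bracket -> illegal
(0,4): no bracket -> illegal
(0,5): no bracket -> illegal
(1,3): no bracket -> illegal
(1,5): flips 1 -> legal
(2,1): no bracket -> illegal
(2,3): no bracket -> illegal
(2,5): no bracket -> illegal
(3,1): flips 1 -> legal
(3,5): flips 2 -> legal
(3,6): no bracket -> illegal
(4,1): no bracket -> illegal
(4,2): flips 1 -> legal
(4,6): no bracket -> illegal
(5,2): no bracket -> illegal
(5,6): flips 2 -> legal
(6,3): no bracket -> illegal
(6,4): no bracket -> illegal
(6,6): flips 2 -> legal
(7,4): no bracket -> illegal
(7,5): no bracket -> illegal
(7,6): no bracket -> illegal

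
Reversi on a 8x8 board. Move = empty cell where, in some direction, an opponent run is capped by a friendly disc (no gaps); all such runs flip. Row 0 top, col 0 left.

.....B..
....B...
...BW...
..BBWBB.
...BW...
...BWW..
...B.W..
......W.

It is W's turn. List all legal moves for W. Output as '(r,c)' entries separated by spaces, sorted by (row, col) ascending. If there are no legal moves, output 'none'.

(0,3): no bracket -> illegal
(0,4): flips 1 -> legal
(0,6): no bracket -> illegal
(1,2): flips 1 -> legal
(1,3): no bracket -> illegal
(1,5): no bracket -> illegal
(1,6): no bracket -> illegal
(2,1): flips 2 -> legal
(2,2): flips 2 -> legal
(2,5): no bracket -> illegal
(2,6): flips 1 -> legal
(2,7): no bracket -> illegal
(3,1): flips 2 -> legal
(3,7): flips 2 -> legal
(4,1): no bracket -> illegal
(4,2): flips 2 -> legal
(4,5): no bracket -> illegal
(4,6): flips 1 -> legal
(4,7): no bracket -> illegal
(5,2): flips 2 -> legal
(6,2): flips 1 -> legal
(6,4): no bracket -> illegal
(7,2): flips 1 -> legal
(7,3): no bracket -> illegal
(7,4): no bracket -> illegal

Answer: (0,4) (1,2) (2,1) (2,2) (2,6) (3,1) (3,7) (4,2) (4,6) (5,2) (6,2) (7,2)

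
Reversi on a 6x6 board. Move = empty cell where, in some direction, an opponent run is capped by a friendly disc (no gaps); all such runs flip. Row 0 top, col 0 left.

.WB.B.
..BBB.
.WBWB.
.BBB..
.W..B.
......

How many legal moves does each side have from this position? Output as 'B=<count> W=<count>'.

-- B to move --
(0,0): flips 1 -> legal
(1,0): flips 1 -> legal
(1,1): flips 1 -> legal
(2,0): flips 1 -> legal
(3,0): flips 1 -> legal
(3,4): flips 1 -> legal
(4,0): no bracket -> illegal
(4,2): no bracket -> illegal
(5,0): flips 1 -> legal
(5,1): flips 1 -> legal
(5,2): no bracket -> illegal
B mobility = 8
-- W to move --
(0,3): flips 3 -> legal
(0,5): flips 1 -> legal
(1,1): no bracket -> illegal
(1,5): no bracket -> illegal
(2,0): no bracket -> illegal
(2,5): flips 1 -> legal
(3,0): no bracket -> illegal
(3,4): no bracket -> illegal
(3,5): no bracket -> illegal
(4,0): no bracket -> illegal
(4,2): no bracket -> illegal
(4,3): flips 2 -> legal
(4,5): no bracket -> illegal
(5,3): no bracket -> illegal
(5,4): no bracket -> illegal
(5,5): no bracket -> illegal
W mobility = 4

Answer: B=8 W=4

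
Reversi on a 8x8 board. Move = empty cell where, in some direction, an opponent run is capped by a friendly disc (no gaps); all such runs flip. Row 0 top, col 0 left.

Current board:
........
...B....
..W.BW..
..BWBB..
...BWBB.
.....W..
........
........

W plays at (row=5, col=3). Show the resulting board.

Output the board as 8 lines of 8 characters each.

Place W at (5,3); scan 8 dirs for brackets.
Dir NW: first cell '.' (not opp) -> no flip
Dir N: opp run (4,3) capped by W -> flip
Dir NE: first cell 'W' (not opp) -> no flip
Dir W: first cell '.' (not opp) -> no flip
Dir E: first cell '.' (not opp) -> no flip
Dir SW: first cell '.' (not opp) -> no flip
Dir S: first cell '.' (not opp) -> no flip
Dir SE: first cell '.' (not opp) -> no flip
All flips: (4,3)

Answer: ........
...B....
..W.BW..
..BWBB..
...WWBB.
...W.W..
........
........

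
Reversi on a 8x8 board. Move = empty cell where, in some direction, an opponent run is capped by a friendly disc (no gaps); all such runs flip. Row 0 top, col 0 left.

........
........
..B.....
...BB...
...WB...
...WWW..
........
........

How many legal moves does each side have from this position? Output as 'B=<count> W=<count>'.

-- B to move --
(3,2): no bracket -> illegal
(4,2): flips 1 -> legal
(4,5): no bracket -> illegal
(4,6): no bracket -> illegal
(5,2): flips 1 -> legal
(5,6): no bracket -> illegal
(6,2): flips 1 -> legal
(6,3): flips 2 -> legal
(6,4): flips 1 -> legal
(6,5): no bracket -> illegal
(6,6): flips 1 -> legal
B mobility = 6
-- W to move --
(1,1): flips 3 -> legal
(1,2): no bracket -> illegal
(1,3): no bracket -> illegal
(2,1): no bracket -> illegal
(2,3): flips 1 -> legal
(2,4): flips 2 -> legal
(2,5): flips 1 -> legal
(3,1): no bracket -> illegal
(3,2): no bracket -> illegal
(3,5): flips 1 -> legal
(4,2): no bracket -> illegal
(4,5): flips 1 -> legal
W mobility = 6

Answer: B=6 W=6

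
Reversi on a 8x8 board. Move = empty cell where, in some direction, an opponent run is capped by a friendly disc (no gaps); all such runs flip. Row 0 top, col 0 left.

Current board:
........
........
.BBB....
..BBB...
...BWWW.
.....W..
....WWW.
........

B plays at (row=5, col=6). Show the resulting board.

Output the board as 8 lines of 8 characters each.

Answer: ........
........
.BBB....
..BBB...
...BWBW.
.....WB.
....WWW.
........

Derivation:
Place B at (5,6); scan 8 dirs for brackets.
Dir NW: opp run (4,5) capped by B -> flip
Dir N: opp run (4,6), next='.' -> no flip
Dir NE: first cell '.' (not opp) -> no flip
Dir W: opp run (5,5), next='.' -> no flip
Dir E: first cell '.' (not opp) -> no flip
Dir SW: opp run (6,5), next='.' -> no flip
Dir S: opp run (6,6), next='.' -> no flip
Dir SE: first cell '.' (not opp) -> no flip
All flips: (4,5)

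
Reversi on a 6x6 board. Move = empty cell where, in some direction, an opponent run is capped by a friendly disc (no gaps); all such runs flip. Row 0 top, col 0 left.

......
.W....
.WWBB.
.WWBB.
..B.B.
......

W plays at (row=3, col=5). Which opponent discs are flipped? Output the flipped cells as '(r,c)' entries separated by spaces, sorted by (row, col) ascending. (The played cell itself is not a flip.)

Answer: (3,3) (3,4)

Derivation:
Dir NW: opp run (2,4), next='.' -> no flip
Dir N: first cell '.' (not opp) -> no flip
Dir NE: edge -> no flip
Dir W: opp run (3,4) (3,3) capped by W -> flip
Dir E: edge -> no flip
Dir SW: opp run (4,4), next='.' -> no flip
Dir S: first cell '.' (not opp) -> no flip
Dir SE: edge -> no flip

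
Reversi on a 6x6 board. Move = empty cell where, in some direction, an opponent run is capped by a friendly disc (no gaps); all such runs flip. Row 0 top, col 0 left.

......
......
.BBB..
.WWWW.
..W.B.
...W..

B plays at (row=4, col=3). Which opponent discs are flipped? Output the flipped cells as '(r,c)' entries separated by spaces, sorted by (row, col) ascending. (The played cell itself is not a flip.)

Dir NW: opp run (3,2) capped by B -> flip
Dir N: opp run (3,3) capped by B -> flip
Dir NE: opp run (3,4), next='.' -> no flip
Dir W: opp run (4,2), next='.' -> no flip
Dir E: first cell 'B' (not opp) -> no flip
Dir SW: first cell '.' (not opp) -> no flip
Dir S: opp run (5,3), next=edge -> no flip
Dir SE: first cell '.' (not opp) -> no flip

Answer: (3,2) (3,3)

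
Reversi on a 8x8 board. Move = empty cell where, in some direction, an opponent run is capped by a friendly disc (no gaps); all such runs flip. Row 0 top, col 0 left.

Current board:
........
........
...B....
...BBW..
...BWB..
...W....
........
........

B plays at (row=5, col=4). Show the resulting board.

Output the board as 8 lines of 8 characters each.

Place B at (5,4); scan 8 dirs for brackets.
Dir NW: first cell 'B' (not opp) -> no flip
Dir N: opp run (4,4) capped by B -> flip
Dir NE: first cell 'B' (not opp) -> no flip
Dir W: opp run (5,3), next='.' -> no flip
Dir E: first cell '.' (not opp) -> no flip
Dir SW: first cell '.' (not opp) -> no flip
Dir S: first cell '.' (not opp) -> no flip
Dir SE: first cell '.' (not opp) -> no flip
All flips: (4,4)

Answer: ........
........
...B....
...BBW..
...BBB..
...WB...
........
........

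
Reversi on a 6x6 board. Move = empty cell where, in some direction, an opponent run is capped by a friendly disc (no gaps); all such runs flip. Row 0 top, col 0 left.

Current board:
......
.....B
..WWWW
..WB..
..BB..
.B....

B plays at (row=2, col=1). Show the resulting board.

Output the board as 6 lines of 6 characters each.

Place B at (2,1); scan 8 dirs for brackets.
Dir NW: first cell '.' (not opp) -> no flip
Dir N: first cell '.' (not opp) -> no flip
Dir NE: first cell '.' (not opp) -> no flip
Dir W: first cell '.' (not opp) -> no flip
Dir E: opp run (2,2) (2,3) (2,4) (2,5), next=edge -> no flip
Dir SW: first cell '.' (not opp) -> no flip
Dir S: first cell '.' (not opp) -> no flip
Dir SE: opp run (3,2) capped by B -> flip
All flips: (3,2)

Answer: ......
.....B
.BWWWW
..BB..
..BB..
.B....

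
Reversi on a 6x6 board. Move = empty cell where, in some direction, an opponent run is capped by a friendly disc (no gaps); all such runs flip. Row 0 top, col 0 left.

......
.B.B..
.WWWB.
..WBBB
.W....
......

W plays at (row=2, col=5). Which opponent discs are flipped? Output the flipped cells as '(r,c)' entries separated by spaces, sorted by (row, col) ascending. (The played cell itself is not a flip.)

Answer: (2,4)

Derivation:
Dir NW: first cell '.' (not opp) -> no flip
Dir N: first cell '.' (not opp) -> no flip
Dir NE: edge -> no flip
Dir W: opp run (2,4) capped by W -> flip
Dir E: edge -> no flip
Dir SW: opp run (3,4), next='.' -> no flip
Dir S: opp run (3,5), next='.' -> no flip
Dir SE: edge -> no flip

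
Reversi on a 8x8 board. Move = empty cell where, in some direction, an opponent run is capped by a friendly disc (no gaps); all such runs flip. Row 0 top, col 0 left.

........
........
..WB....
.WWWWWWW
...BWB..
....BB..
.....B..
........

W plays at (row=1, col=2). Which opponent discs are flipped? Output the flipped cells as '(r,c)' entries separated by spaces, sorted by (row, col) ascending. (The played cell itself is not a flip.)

Dir NW: first cell '.' (not opp) -> no flip
Dir N: first cell '.' (not opp) -> no flip
Dir NE: first cell '.' (not opp) -> no flip
Dir W: first cell '.' (not opp) -> no flip
Dir E: first cell '.' (not opp) -> no flip
Dir SW: first cell '.' (not opp) -> no flip
Dir S: first cell 'W' (not opp) -> no flip
Dir SE: opp run (2,3) capped by W -> flip

Answer: (2,3)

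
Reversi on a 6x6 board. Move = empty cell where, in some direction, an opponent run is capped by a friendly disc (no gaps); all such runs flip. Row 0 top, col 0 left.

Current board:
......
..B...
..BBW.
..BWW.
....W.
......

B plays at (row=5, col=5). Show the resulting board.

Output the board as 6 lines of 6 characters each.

Place B at (5,5); scan 8 dirs for brackets.
Dir NW: opp run (4,4) (3,3) capped by B -> flip
Dir N: first cell '.' (not opp) -> no flip
Dir NE: edge -> no flip
Dir W: first cell '.' (not opp) -> no flip
Dir E: edge -> no flip
Dir SW: edge -> no flip
Dir S: edge -> no flip
Dir SE: edge -> no flip
All flips: (3,3) (4,4)

Answer: ......
..B...
..BBW.
..BBW.
....B.
.....B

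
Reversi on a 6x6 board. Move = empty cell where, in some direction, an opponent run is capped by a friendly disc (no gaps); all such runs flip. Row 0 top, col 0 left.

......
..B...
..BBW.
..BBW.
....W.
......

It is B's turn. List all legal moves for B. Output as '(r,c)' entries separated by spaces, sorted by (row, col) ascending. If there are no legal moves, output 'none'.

Answer: (1,5) (2,5) (3,5) (4,5) (5,5)

Derivation:
(1,3): no bracket -> illegal
(1,4): no bracket -> illegal
(1,5): flips 1 -> legal
(2,5): flips 1 -> legal
(3,5): flips 1 -> legal
(4,3): no bracket -> illegal
(4,5): flips 1 -> legal
(5,3): no bracket -> illegal
(5,4): no bracket -> illegal
(5,5): flips 1 -> legal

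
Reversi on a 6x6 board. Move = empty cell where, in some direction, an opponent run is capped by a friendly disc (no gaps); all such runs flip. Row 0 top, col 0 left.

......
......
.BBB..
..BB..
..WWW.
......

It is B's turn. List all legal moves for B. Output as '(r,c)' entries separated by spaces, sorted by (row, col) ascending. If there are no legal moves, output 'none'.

Answer: (5,1) (5,2) (5,3) (5,4) (5,5)

Derivation:
(3,1): no bracket -> illegal
(3,4): no bracket -> illegal
(3,5): no bracket -> illegal
(4,1): no bracket -> illegal
(4,5): no bracket -> illegal
(5,1): flips 1 -> legal
(5,2): flips 1 -> legal
(5,3): flips 1 -> legal
(5,4): flips 1 -> legal
(5,5): flips 1 -> legal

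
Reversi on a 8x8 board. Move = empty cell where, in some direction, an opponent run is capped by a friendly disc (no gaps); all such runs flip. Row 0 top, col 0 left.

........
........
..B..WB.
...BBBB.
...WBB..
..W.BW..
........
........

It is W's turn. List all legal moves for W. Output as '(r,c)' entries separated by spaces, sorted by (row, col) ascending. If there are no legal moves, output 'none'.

(1,1): flips 3 -> legal
(1,2): no bracket -> illegal
(1,3): no bracket -> illegal
(1,5): no bracket -> illegal
(1,6): no bracket -> illegal
(1,7): no bracket -> illegal
(2,1): no bracket -> illegal
(2,3): flips 1 -> legal
(2,4): no bracket -> illegal
(2,7): flips 1 -> legal
(3,1): no bracket -> illegal
(3,2): no bracket -> illegal
(3,7): no bracket -> illegal
(4,2): no bracket -> illegal
(4,6): flips 2 -> legal
(4,7): flips 1 -> legal
(5,3): flips 1 -> legal
(5,6): no bracket -> illegal
(6,3): no bracket -> illegal
(6,4): no bracket -> illegal
(6,5): flips 1 -> legal

Answer: (1,1) (2,3) (2,7) (4,6) (4,7) (5,3) (6,5)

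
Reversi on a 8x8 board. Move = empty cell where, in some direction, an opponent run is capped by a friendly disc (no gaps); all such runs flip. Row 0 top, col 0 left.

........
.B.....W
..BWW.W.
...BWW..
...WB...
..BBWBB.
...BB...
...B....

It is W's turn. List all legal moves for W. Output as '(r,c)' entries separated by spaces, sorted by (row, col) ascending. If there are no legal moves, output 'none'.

(0,0): no bracket -> illegal
(0,1): no bracket -> illegal
(0,2): no bracket -> illegal
(1,0): no bracket -> illegal
(1,2): no bracket -> illegal
(1,3): no bracket -> illegal
(2,0): no bracket -> illegal
(2,1): flips 1 -> legal
(3,1): no bracket -> illegal
(3,2): flips 1 -> legal
(4,1): no bracket -> illegal
(4,2): flips 1 -> legal
(4,5): flips 1 -> legal
(4,6): no bracket -> illegal
(4,7): no bracket -> illegal
(5,1): flips 2 -> legal
(5,7): flips 2 -> legal
(6,1): flips 1 -> legal
(6,2): flips 2 -> legal
(6,5): no bracket -> illegal
(6,6): no bracket -> illegal
(6,7): no bracket -> illegal
(7,2): flips 1 -> legal
(7,4): flips 1 -> legal
(7,5): no bracket -> illegal

Answer: (2,1) (3,2) (4,2) (4,5) (5,1) (5,7) (6,1) (6,2) (7,2) (7,4)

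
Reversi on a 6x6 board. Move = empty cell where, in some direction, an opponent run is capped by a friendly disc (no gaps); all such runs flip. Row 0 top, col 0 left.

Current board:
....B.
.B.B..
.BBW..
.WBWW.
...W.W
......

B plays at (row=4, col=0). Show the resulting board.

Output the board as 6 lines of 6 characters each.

Place B at (4,0); scan 8 dirs for brackets.
Dir NW: edge -> no flip
Dir N: first cell '.' (not opp) -> no flip
Dir NE: opp run (3,1) capped by B -> flip
Dir W: edge -> no flip
Dir E: first cell '.' (not opp) -> no flip
Dir SW: edge -> no flip
Dir S: first cell '.' (not opp) -> no flip
Dir SE: first cell '.' (not opp) -> no flip
All flips: (3,1)

Answer: ....B.
.B.B..
.BBW..
.BBWW.
B..W.W
......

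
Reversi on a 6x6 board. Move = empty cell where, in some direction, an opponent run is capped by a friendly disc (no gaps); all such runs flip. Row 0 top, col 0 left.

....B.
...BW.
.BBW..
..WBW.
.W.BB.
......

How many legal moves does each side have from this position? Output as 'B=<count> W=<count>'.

Answer: B=6 W=7

Derivation:
-- B to move --
(0,3): no bracket -> illegal
(0,5): no bracket -> illegal
(1,2): no bracket -> illegal
(1,5): flips 1 -> legal
(2,4): flips 3 -> legal
(2,5): flips 1 -> legal
(3,0): no bracket -> illegal
(3,1): flips 1 -> legal
(3,5): flips 1 -> legal
(4,0): no bracket -> illegal
(4,2): flips 1 -> legal
(4,5): no bracket -> illegal
(5,0): no bracket -> illegal
(5,1): no bracket -> illegal
(5,2): no bracket -> illegal
B mobility = 6
-- W to move --
(0,2): no bracket -> illegal
(0,3): flips 1 -> legal
(0,5): no bracket -> illegal
(1,0): flips 1 -> legal
(1,1): no bracket -> illegal
(1,2): flips 2 -> legal
(1,5): no bracket -> illegal
(2,0): flips 2 -> legal
(2,4): no bracket -> illegal
(3,0): no bracket -> illegal
(3,1): no bracket -> illegal
(3,5): no bracket -> illegal
(4,2): no bracket -> illegal
(4,5): no bracket -> illegal
(5,2): flips 1 -> legal
(5,3): flips 2 -> legal
(5,4): flips 2 -> legal
(5,5): no bracket -> illegal
W mobility = 7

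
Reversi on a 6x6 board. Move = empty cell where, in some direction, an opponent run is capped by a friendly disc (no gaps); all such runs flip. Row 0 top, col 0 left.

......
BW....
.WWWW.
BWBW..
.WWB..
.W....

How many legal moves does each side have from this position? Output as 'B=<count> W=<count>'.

Answer: B=7 W=3

Derivation:
-- B to move --
(0,0): no bracket -> illegal
(0,1): no bracket -> illegal
(0,2): no bracket -> illegal
(1,2): flips 3 -> legal
(1,3): flips 2 -> legal
(1,4): flips 1 -> legal
(1,5): no bracket -> illegal
(2,0): no bracket -> illegal
(2,5): no bracket -> illegal
(3,4): flips 1 -> legal
(3,5): no bracket -> illegal
(4,0): flips 2 -> legal
(4,4): no bracket -> illegal
(5,0): flips 1 -> legal
(5,2): flips 2 -> legal
(5,3): no bracket -> illegal
B mobility = 7
-- W to move --
(0,0): no bracket -> illegal
(0,1): no bracket -> illegal
(2,0): no bracket -> illegal
(3,4): no bracket -> illegal
(4,0): no bracket -> illegal
(4,4): flips 1 -> legal
(5,2): no bracket -> illegal
(5,3): flips 1 -> legal
(5,4): flips 2 -> legal
W mobility = 3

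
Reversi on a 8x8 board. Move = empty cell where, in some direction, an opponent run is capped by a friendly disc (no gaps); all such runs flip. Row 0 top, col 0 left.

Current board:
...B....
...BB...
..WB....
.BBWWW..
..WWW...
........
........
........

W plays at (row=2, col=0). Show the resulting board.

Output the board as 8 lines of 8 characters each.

Place W at (2,0); scan 8 dirs for brackets.
Dir NW: edge -> no flip
Dir N: first cell '.' (not opp) -> no flip
Dir NE: first cell '.' (not opp) -> no flip
Dir W: edge -> no flip
Dir E: first cell '.' (not opp) -> no flip
Dir SW: edge -> no flip
Dir S: first cell '.' (not opp) -> no flip
Dir SE: opp run (3,1) capped by W -> flip
All flips: (3,1)

Answer: ...B....
...BB...
W.WB....
.WBWWW..
..WWW...
........
........
........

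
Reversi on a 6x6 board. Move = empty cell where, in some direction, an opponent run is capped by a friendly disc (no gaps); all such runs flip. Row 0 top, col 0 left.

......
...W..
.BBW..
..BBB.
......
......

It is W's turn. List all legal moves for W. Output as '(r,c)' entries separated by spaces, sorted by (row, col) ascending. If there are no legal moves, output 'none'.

Answer: (2,0) (3,1) (4,1) (4,3) (4,5)

Derivation:
(1,0): no bracket -> illegal
(1,1): no bracket -> illegal
(1,2): no bracket -> illegal
(2,0): flips 2 -> legal
(2,4): no bracket -> illegal
(2,5): no bracket -> illegal
(3,0): no bracket -> illegal
(3,1): flips 1 -> legal
(3,5): no bracket -> illegal
(4,1): flips 1 -> legal
(4,2): no bracket -> illegal
(4,3): flips 1 -> legal
(4,4): no bracket -> illegal
(4,5): flips 1 -> legal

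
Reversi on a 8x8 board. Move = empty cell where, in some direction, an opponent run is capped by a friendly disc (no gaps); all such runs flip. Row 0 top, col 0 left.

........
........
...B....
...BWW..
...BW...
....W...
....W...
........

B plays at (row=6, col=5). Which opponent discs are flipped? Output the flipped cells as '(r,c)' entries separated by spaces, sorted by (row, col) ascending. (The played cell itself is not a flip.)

Answer: (5,4)

Derivation:
Dir NW: opp run (5,4) capped by B -> flip
Dir N: first cell '.' (not opp) -> no flip
Dir NE: first cell '.' (not opp) -> no flip
Dir W: opp run (6,4), next='.' -> no flip
Dir E: first cell '.' (not opp) -> no flip
Dir SW: first cell '.' (not opp) -> no flip
Dir S: first cell '.' (not opp) -> no flip
Dir SE: first cell '.' (not opp) -> no flip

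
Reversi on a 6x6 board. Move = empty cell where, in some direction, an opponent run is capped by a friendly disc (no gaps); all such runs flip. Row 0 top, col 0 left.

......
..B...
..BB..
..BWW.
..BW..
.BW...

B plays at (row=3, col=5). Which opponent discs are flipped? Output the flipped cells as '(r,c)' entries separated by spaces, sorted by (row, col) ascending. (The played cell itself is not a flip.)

Dir NW: first cell '.' (not opp) -> no flip
Dir N: first cell '.' (not opp) -> no flip
Dir NE: edge -> no flip
Dir W: opp run (3,4) (3,3) capped by B -> flip
Dir E: edge -> no flip
Dir SW: first cell '.' (not opp) -> no flip
Dir S: first cell '.' (not opp) -> no flip
Dir SE: edge -> no flip

Answer: (3,3) (3,4)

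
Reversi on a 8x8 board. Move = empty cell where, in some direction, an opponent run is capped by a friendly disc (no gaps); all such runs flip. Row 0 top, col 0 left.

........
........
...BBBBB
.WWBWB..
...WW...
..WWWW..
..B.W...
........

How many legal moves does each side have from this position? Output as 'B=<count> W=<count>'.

-- B to move --
(2,0): no bracket -> illegal
(2,1): no bracket -> illegal
(2,2): no bracket -> illegal
(3,0): flips 2 -> legal
(4,0): no bracket -> illegal
(4,1): flips 1 -> legal
(4,2): flips 1 -> legal
(4,5): flips 1 -> legal
(4,6): no bracket -> illegal
(5,1): no bracket -> illegal
(5,6): no bracket -> illegal
(6,1): flips 3 -> legal
(6,3): flips 2 -> legal
(6,5): no bracket -> illegal
(6,6): flips 2 -> legal
(7,3): no bracket -> illegal
(7,4): flips 4 -> legal
(7,5): no bracket -> illegal
B mobility = 8
-- W to move --
(1,2): flips 1 -> legal
(1,3): flips 2 -> legal
(1,4): flips 2 -> legal
(1,5): no bracket -> illegal
(1,6): flips 1 -> legal
(1,7): flips 2 -> legal
(2,2): flips 1 -> legal
(3,6): flips 1 -> legal
(3,7): no bracket -> illegal
(4,2): no bracket -> illegal
(4,5): no bracket -> illegal
(4,6): no bracket -> illegal
(5,1): no bracket -> illegal
(6,1): no bracket -> illegal
(6,3): no bracket -> illegal
(7,1): flips 1 -> legal
(7,2): flips 1 -> legal
(7,3): no bracket -> illegal
W mobility = 9

Answer: B=8 W=9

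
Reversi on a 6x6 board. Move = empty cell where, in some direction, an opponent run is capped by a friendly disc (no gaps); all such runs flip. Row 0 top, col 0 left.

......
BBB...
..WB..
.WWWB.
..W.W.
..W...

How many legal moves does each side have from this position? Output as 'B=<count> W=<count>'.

-- B to move --
(1,3): no bracket -> illegal
(2,0): no bracket -> illegal
(2,1): flips 1 -> legal
(2,4): no bracket -> illegal
(3,0): flips 3 -> legal
(3,5): no bracket -> illegal
(4,0): no bracket -> illegal
(4,1): flips 1 -> legal
(4,3): flips 1 -> legal
(4,5): no bracket -> illegal
(5,1): no bracket -> illegal
(5,3): no bracket -> illegal
(5,4): flips 1 -> legal
(5,5): flips 3 -> legal
B mobility = 6
-- W to move --
(0,0): flips 1 -> legal
(0,1): no bracket -> illegal
(0,2): flips 1 -> legal
(0,3): no bracket -> illegal
(1,3): flips 1 -> legal
(1,4): flips 1 -> legal
(2,0): no bracket -> illegal
(2,1): no bracket -> illegal
(2,4): flips 2 -> legal
(2,5): no bracket -> illegal
(3,5): flips 1 -> legal
(4,3): no bracket -> illegal
(4,5): no bracket -> illegal
W mobility = 6

Answer: B=6 W=6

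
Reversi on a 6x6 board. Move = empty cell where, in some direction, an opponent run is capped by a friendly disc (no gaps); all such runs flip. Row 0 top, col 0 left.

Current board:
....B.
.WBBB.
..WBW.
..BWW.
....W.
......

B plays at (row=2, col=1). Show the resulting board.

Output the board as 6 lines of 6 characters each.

Answer: ....B.
.WBBB.
.BBBW.
..BWW.
....W.
......

Derivation:
Place B at (2,1); scan 8 dirs for brackets.
Dir NW: first cell '.' (not opp) -> no flip
Dir N: opp run (1,1), next='.' -> no flip
Dir NE: first cell 'B' (not opp) -> no flip
Dir W: first cell '.' (not opp) -> no flip
Dir E: opp run (2,2) capped by B -> flip
Dir SW: first cell '.' (not opp) -> no flip
Dir S: first cell '.' (not opp) -> no flip
Dir SE: first cell 'B' (not opp) -> no flip
All flips: (2,2)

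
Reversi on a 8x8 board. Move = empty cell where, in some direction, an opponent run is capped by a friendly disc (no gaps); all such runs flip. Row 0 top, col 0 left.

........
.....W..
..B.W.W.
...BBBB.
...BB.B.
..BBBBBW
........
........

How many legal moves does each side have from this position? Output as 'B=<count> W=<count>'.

-- B to move --
(0,4): no bracket -> illegal
(0,5): no bracket -> illegal
(0,6): flips 2 -> legal
(1,3): flips 1 -> legal
(1,4): flips 1 -> legal
(1,6): flips 1 -> legal
(1,7): flips 1 -> legal
(2,3): no bracket -> illegal
(2,5): no bracket -> illegal
(2,7): no bracket -> illegal
(3,7): no bracket -> illegal
(4,7): no bracket -> illegal
(6,6): no bracket -> illegal
(6,7): no bracket -> illegal
B mobility = 5
-- W to move --
(1,1): no bracket -> illegal
(1,2): no bracket -> illegal
(1,3): no bracket -> illegal
(2,1): no bracket -> illegal
(2,3): no bracket -> illegal
(2,5): no bracket -> illegal
(2,7): no bracket -> illegal
(3,1): no bracket -> illegal
(3,2): no bracket -> illegal
(3,7): no bracket -> illegal
(4,1): no bracket -> illegal
(4,2): flips 1 -> legal
(4,5): no bracket -> illegal
(4,7): no bracket -> illegal
(5,1): flips 5 -> legal
(6,1): no bracket -> illegal
(6,2): flips 3 -> legal
(6,3): no bracket -> illegal
(6,4): flips 3 -> legal
(6,5): no bracket -> illegal
(6,6): flips 3 -> legal
(6,7): no bracket -> illegal
W mobility = 5

Answer: B=5 W=5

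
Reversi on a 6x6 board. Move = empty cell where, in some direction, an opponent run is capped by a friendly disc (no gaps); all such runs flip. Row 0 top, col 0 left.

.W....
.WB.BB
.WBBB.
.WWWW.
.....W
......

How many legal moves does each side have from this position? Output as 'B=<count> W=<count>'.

Answer: B=9 W=6

Derivation:
-- B to move --
(0,0): flips 1 -> legal
(0,2): no bracket -> illegal
(1,0): flips 1 -> legal
(2,0): flips 1 -> legal
(2,5): no bracket -> illegal
(3,0): flips 1 -> legal
(3,5): no bracket -> illegal
(4,0): flips 1 -> legal
(4,1): flips 1 -> legal
(4,2): flips 2 -> legal
(4,3): flips 1 -> legal
(4,4): flips 2 -> legal
(5,4): no bracket -> illegal
(5,5): no bracket -> illegal
B mobility = 9
-- W to move --
(0,2): flips 2 -> legal
(0,3): flips 1 -> legal
(0,4): flips 2 -> legal
(0,5): flips 2 -> legal
(1,3): flips 3 -> legal
(2,5): flips 3 -> legal
(3,5): no bracket -> illegal
W mobility = 6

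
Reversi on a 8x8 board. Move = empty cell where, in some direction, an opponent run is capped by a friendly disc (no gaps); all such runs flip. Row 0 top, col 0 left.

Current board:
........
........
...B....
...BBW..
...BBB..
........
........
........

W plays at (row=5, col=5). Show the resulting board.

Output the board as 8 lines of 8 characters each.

Place W at (5,5); scan 8 dirs for brackets.
Dir NW: opp run (4,4) (3,3), next='.' -> no flip
Dir N: opp run (4,5) capped by W -> flip
Dir NE: first cell '.' (not opp) -> no flip
Dir W: first cell '.' (not opp) -> no flip
Dir E: first cell '.' (not opp) -> no flip
Dir SW: first cell '.' (not opp) -> no flip
Dir S: first cell '.' (not opp) -> no flip
Dir SE: first cell '.' (not opp) -> no flip
All flips: (4,5)

Answer: ........
........
...B....
...BBW..
...BBW..
.....W..
........
........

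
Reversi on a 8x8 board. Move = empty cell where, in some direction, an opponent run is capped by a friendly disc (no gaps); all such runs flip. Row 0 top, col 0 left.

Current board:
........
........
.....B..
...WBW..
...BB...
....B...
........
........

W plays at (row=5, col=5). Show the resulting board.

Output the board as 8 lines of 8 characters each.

Place W at (5,5); scan 8 dirs for brackets.
Dir NW: opp run (4,4) capped by W -> flip
Dir N: first cell '.' (not opp) -> no flip
Dir NE: first cell '.' (not opp) -> no flip
Dir W: opp run (5,4), next='.' -> no flip
Dir E: first cell '.' (not opp) -> no flip
Dir SW: first cell '.' (not opp) -> no flip
Dir S: first cell '.' (not opp) -> no flip
Dir SE: first cell '.' (not opp) -> no flip
All flips: (4,4)

Answer: ........
........
.....B..
...WBW..
...BW...
....BW..
........
........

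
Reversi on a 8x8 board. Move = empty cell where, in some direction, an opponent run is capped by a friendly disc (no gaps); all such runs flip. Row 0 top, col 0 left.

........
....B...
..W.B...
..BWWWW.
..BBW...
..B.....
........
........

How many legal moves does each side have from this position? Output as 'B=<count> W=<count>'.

-- B to move --
(1,1): no bracket -> illegal
(1,2): flips 1 -> legal
(1,3): no bracket -> illegal
(2,1): no bracket -> illegal
(2,3): flips 1 -> legal
(2,5): flips 1 -> legal
(2,6): no bracket -> illegal
(2,7): no bracket -> illegal
(3,1): no bracket -> illegal
(3,7): flips 4 -> legal
(4,5): flips 1 -> legal
(4,6): flips 1 -> legal
(4,7): no bracket -> illegal
(5,3): no bracket -> illegal
(5,4): flips 2 -> legal
(5,5): no bracket -> illegal
B mobility = 7
-- W to move --
(0,3): no bracket -> illegal
(0,4): flips 2 -> legal
(0,5): no bracket -> illegal
(1,3): flips 1 -> legal
(1,5): flips 1 -> legal
(2,1): no bracket -> illegal
(2,3): no bracket -> illegal
(2,5): no bracket -> illegal
(3,1): flips 1 -> legal
(4,1): flips 2 -> legal
(5,1): flips 1 -> legal
(5,3): flips 1 -> legal
(5,4): no bracket -> illegal
(6,1): flips 2 -> legal
(6,2): flips 3 -> legal
(6,3): no bracket -> illegal
W mobility = 9

Answer: B=7 W=9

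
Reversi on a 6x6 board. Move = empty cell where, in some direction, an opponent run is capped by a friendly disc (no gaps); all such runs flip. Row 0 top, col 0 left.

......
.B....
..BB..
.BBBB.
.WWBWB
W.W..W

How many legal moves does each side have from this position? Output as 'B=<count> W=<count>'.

-- B to move --
(3,0): no bracket -> illegal
(3,5): no bracket -> illegal
(4,0): flips 2 -> legal
(5,1): flips 2 -> legal
(5,3): flips 1 -> legal
(5,4): flips 1 -> legal
B mobility = 4
-- W to move --
(0,0): flips 3 -> legal
(0,1): no bracket -> illegal
(0,2): no bracket -> illegal
(1,0): no bracket -> illegal
(1,2): flips 2 -> legal
(1,3): no bracket -> illegal
(1,4): flips 2 -> legal
(2,0): flips 1 -> legal
(2,1): flips 1 -> legal
(2,4): flips 2 -> legal
(2,5): flips 2 -> legal
(3,0): no bracket -> illegal
(3,5): flips 1 -> legal
(4,0): no bracket -> illegal
(5,3): no bracket -> illegal
(5,4): no bracket -> illegal
W mobility = 8

Answer: B=4 W=8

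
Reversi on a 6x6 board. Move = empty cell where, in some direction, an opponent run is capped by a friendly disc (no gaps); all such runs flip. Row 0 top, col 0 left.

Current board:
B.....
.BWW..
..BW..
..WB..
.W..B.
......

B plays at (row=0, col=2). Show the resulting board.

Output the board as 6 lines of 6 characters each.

Place B at (0,2); scan 8 dirs for brackets.
Dir NW: edge -> no flip
Dir N: edge -> no flip
Dir NE: edge -> no flip
Dir W: first cell '.' (not opp) -> no flip
Dir E: first cell '.' (not opp) -> no flip
Dir SW: first cell 'B' (not opp) -> no flip
Dir S: opp run (1,2) capped by B -> flip
Dir SE: opp run (1,3), next='.' -> no flip
All flips: (1,2)

Answer: B.B...
.BBW..
..BW..
..WB..
.W..B.
......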